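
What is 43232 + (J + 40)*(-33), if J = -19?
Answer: 42539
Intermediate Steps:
43232 + (J + 40)*(-33) = 43232 + (-19 + 40)*(-33) = 43232 + 21*(-33) = 43232 - 693 = 42539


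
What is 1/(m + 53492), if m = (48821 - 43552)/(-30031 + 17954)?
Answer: 12077/646017615 ≈ 1.8695e-5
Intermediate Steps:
m = -5269/12077 (m = 5269/(-12077) = 5269*(-1/12077) = -5269/12077 ≈ -0.43628)
1/(m + 53492) = 1/(-5269/12077 + 53492) = 1/(646017615/12077) = 12077/646017615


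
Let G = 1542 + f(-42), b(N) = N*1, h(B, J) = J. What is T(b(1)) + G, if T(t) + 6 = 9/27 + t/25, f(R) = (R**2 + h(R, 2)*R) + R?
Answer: 238078/75 ≈ 3174.4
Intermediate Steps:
b(N) = N
f(R) = R**2 + 3*R (f(R) = (R**2 + 2*R) + R = R**2 + 3*R)
T(t) = -17/3 + t/25 (T(t) = -6 + (9/27 + t/25) = -6 + (9*(1/27) + t*(1/25)) = -6 + (1/3 + t/25) = -17/3 + t/25)
G = 3180 (G = 1542 - 42*(3 - 42) = 1542 - 42*(-39) = 1542 + 1638 = 3180)
T(b(1)) + G = (-17/3 + (1/25)*1) + 3180 = (-17/3 + 1/25) + 3180 = -422/75 + 3180 = 238078/75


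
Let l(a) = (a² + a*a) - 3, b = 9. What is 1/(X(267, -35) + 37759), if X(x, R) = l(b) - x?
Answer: 1/37651 ≈ 2.6560e-5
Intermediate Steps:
l(a) = -3 + 2*a² (l(a) = (a² + a²) - 3 = 2*a² - 3 = -3 + 2*a²)
X(x, R) = 159 - x (X(x, R) = (-3 + 2*9²) - x = (-3 + 2*81) - x = (-3 + 162) - x = 159 - x)
1/(X(267, -35) + 37759) = 1/((159 - 1*267) + 37759) = 1/((159 - 267) + 37759) = 1/(-108 + 37759) = 1/37651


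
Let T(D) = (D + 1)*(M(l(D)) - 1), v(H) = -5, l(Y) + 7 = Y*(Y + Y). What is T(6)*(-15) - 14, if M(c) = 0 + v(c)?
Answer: 616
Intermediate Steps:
l(Y) = -7 + 2*Y² (l(Y) = -7 + Y*(Y + Y) = -7 + Y*(2*Y) = -7 + 2*Y²)
M(c) = -5 (M(c) = 0 - 5 = -5)
T(D) = -6 - 6*D (T(D) = (D + 1)*(-5 - 1) = (1 + D)*(-6) = -6 - 6*D)
T(6)*(-15) - 14 = (-6 - 6*6)*(-15) - 14 = (-6 - 36)*(-15) - 14 = -42*(-15) - 14 = 630 - 14 = 616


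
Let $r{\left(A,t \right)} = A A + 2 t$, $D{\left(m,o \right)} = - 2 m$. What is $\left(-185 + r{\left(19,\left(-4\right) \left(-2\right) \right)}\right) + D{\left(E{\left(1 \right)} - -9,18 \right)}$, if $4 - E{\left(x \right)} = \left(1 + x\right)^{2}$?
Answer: $174$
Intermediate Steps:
$E{\left(x \right)} = 4 - \left(1 + x\right)^{2}$
$r{\left(A,t \right)} = A^{2} + 2 t$
$\left(-185 + r{\left(19,\left(-4\right) \left(-2\right) \right)}\right) + D{\left(E{\left(1 \right)} - -9,18 \right)} = \left(-185 + \left(19^{2} + 2 \left(\left(-4\right) \left(-2\right)\right)\right)\right) - 2 \left(\left(4 - \left(1 + 1\right)^{2}\right) - -9\right) = \left(-185 + \left(361 + 2 \cdot 8\right)\right) - 2 \left(\left(4 - 2^{2}\right) + 9\right) = \left(-185 + \left(361 + 16\right)\right) - 2 \left(\left(4 - 4\right) + 9\right) = \left(-185 + 377\right) - 2 \left(\left(4 - 4\right) + 9\right) = 192 - 2 \left(0 + 9\right) = 192 - 18 = 174$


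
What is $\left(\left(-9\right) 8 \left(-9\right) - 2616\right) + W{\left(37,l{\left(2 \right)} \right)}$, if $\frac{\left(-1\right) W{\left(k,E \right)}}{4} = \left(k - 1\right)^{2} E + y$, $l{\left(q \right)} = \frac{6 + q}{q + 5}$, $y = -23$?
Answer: $- \frac{54604}{7} \approx -7800.6$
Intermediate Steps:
$l{\left(q \right)} = \frac{6 + q}{5 + q}$
$W{\left(k,E \right)} = 92 - 4 E \left(-1 + k\right)^{2}$ ($W{\left(k,E \right)} = - 4 \left(\left(k - 1\right)^{2} E - 23\right) = - 4 \left(\left(-1 + k\right)^{2} E - 23\right) = - 4 \left(E \left(-1 + k\right)^{2} - 23\right) = - 4 \left(-23 + E \left(-1 + k\right)^{2}\right) = 92 - 4 E \left(-1 + k\right)^{2}$)
$\left(\left(-9\right) 8 \left(-9\right) - 2616\right) + W{\left(37,l{\left(2 \right)} \right)} = \left(\left(-9\right) 8 \left(-9\right) - 2616\right) + \left(92 - 4 \frac{6 + 2}{5 + 2} \left(-1 + 37\right)^{2}\right) = \left(\left(-72\right) \left(-9\right) - 2616\right) + \left(92 - 4 \cdot \frac{1}{7} \cdot 8 \cdot 36^{2}\right) = \left(648 - 2616\right) + \left(92 - 4 \cdot \frac{1}{7} \cdot 8 \cdot 1296\right) = -1968 + \left(92 - \frac{32}{7} \cdot 1296\right) = -1968 + \left(92 - \frac{41472}{7}\right) = -1968 - \frac{40828}{7} = - \frac{54604}{7}$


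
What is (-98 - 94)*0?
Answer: 0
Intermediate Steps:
(-98 - 94)*0 = -192*0 = 0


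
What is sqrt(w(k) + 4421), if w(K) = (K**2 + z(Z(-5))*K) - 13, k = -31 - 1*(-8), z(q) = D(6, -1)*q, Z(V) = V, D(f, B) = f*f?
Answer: sqrt(9077) ≈ 95.273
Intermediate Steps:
D(f, B) = f**2
z(q) = 36*q (z(q) = 6**2*q = 36*q)
k = -23 (k = -31 + 8 = -23)
w(K) = -13 + K**2 - 180*K (w(K) = (K**2 + (36*(-5))*K) - 13 = (K**2 - 180*K) - 13 = -13 + K**2 - 180*K)
sqrt(w(k) + 4421) = sqrt((-13 + (-23)**2 - 180*(-23)) + 4421) = sqrt((-13 + 529 + 4140) + 4421) = sqrt(4656 + 4421) = sqrt(9077)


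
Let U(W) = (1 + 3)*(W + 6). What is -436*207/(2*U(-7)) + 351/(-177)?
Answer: 1330983/118 ≈ 11280.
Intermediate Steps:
U(W) = 24 + 4*W (U(W) = 4*(6 + W) = 24 + 4*W)
-436*207/(2*U(-7)) + 351/(-177) = -436*207/(2*(24 + 4*(-7))) + 351/(-177) = -436*207/(2*(24 - 28)) + 351*(-1/177) = -436/(-4*(-2)*(-1/207)) - 117/59 = -436/(8*(-1/207)) - 117/59 = -436/(-8/207) - 117/59 = -436*(-207/8) - 117/59 = 22563/2 - 117/59 = 1330983/118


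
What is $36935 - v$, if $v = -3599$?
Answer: $40534$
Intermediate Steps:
$36935 - v = 36935 - -3599 = 36935 + 3599 = 40534$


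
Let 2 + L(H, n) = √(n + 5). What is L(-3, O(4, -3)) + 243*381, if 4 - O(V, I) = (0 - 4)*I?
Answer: 92581 + I*√3 ≈ 92581.0 + 1.732*I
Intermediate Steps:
O(V, I) = 4 + 4*I (O(V, I) = 4 - (0 - 4)*I = 4 - (-4)*I = 4 + 4*I)
L(H, n) = -2 + √(5 + n) (L(H, n) = -2 + √(n + 5) = -2 + √(5 + n))
L(-3, O(4, -3)) + 243*381 = (-2 + √(5 + (4 + 4*(-3)))) + 243*381 = (-2 + √(5 + (4 - 12))) + 92583 = (-2 + √(5 - 8)) + 92583 = (-2 + √(-3)) + 92583 = (-2 + I*√3) + 92583 = 92581 + I*√3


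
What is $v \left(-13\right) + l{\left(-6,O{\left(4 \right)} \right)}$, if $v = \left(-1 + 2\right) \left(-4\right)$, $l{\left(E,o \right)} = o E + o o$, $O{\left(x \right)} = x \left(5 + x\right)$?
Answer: $1132$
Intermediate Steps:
$l{\left(E,o \right)} = o^{2} + E o$ ($l{\left(E,o \right)} = E o + o^{2} = o^{2} + E o$)
$v = -4$ ($v = 1 \left(-4\right) = -4$)
$v \left(-13\right) + l{\left(-6,O{\left(4 \right)} \right)} = \left(-4\right) \left(-13\right) + 4 \left(5 + 4\right) \left(-6 + 4 \left(5 + 4\right)\right) = 52 + 4 \cdot 9 \left(-6 + 4 \cdot 9\right) = 52 + 36 \left(-6 + 36\right) = 52 + 36 \cdot 30 = 52 + 1080 = 1132$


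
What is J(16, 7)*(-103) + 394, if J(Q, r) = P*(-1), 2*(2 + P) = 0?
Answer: 188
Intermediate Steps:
P = -2 (P = -2 + (½)*0 = -2 + 0 = -2)
J(Q, r) = 2 (J(Q, r) = -2*(-1) = 2)
J(16, 7)*(-103) + 394 = 2*(-103) + 394 = -206 + 394 = 188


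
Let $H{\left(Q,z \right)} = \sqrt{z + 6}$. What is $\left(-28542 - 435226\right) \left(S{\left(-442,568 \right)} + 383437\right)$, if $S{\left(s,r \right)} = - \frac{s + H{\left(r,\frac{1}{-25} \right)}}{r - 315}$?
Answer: $- \frac{44990135071304}{253} + \frac{463768 \sqrt{149}}{1265} \approx -1.7783 \cdot 10^{11}$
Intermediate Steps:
$H{\left(Q,z \right)} = \sqrt{6 + z}$
$S{\left(s,r \right)} = - \frac{s + \frac{\sqrt{149}}{5}}{-315 + r}$ ($S{\left(s,r \right)} = - \frac{s + \sqrt{6 + \frac{1}{-25}}}{r - 315} = - \frac{s + \sqrt{6 - \frac{1}{25}}}{-315 + r} = - \frac{s + \sqrt{\frac{149}{25}}}{-315 + r} = - \frac{s + \frac{\sqrt{149}}{5}}{-315 + r}$)
$\left(-28542 - 435226\right) \left(S{\left(-442,568 \right)} + 383437\right) = \left(-28542 - 435226\right) \left(\frac{\left(-1\right) \left(-442\right) - \frac{\sqrt{149}}{5}}{-315 + 568} + 383437\right) = - 463768 \left(\frac{442 - \frac{\sqrt{149}}{5}}{253} + 383437\right) = - 463768 \left(\left(\frac{442}{253} - \frac{\sqrt{149}}{1265}\right) + 383437\right) = - 463768 \left(\frac{97010003}{253} - \frac{\sqrt{149}}{1265}\right) = - \frac{44990135071304}{253} + \frac{463768 \sqrt{149}}{1265}$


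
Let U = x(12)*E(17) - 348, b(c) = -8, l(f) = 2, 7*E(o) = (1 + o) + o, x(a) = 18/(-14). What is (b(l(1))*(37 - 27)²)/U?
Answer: 5600/2481 ≈ 2.2572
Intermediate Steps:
x(a) = -9/7 (x(a) = 18*(-1/14) = -9/7)
E(o) = ⅐ + 2*o/7 (E(o) = ((1 + o) + o)/7 = (1 + 2*o)/7 = ⅐ + 2*o/7)
U = -2481/7 (U = -9*(⅐ + (2/7)*17)/7 - 348 = -9*(⅐ + 34/7)/7 - 348 = -9/7*5 - 348 = -45/7 - 348 = -2481/7 ≈ -354.43)
(b(l(1))*(37 - 27)²)/U = (-8*(37 - 27)²)/(-2481/7) = -8*10²*(-7/2481) = -8*100*(-7/2481) = -800*(-7/2481) = 5600/2481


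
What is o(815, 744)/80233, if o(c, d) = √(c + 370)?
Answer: √1185/80233 ≈ 0.00042905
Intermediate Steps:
o(c, d) = √(370 + c)
o(815, 744)/80233 = √(370 + 815)/80233 = √1185*(1/80233) = √1185/80233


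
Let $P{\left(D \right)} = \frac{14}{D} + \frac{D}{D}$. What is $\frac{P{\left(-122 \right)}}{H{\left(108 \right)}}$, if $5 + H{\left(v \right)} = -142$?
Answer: $- \frac{18}{2989} \approx -0.0060221$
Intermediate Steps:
$P{\left(D \right)} = 1 + \frac{14}{D}$ ($P{\left(D \right)} = \frac{14}{D} + 1 = 1 + \frac{14}{D}$)
$H{\left(v \right)} = -147$ ($H{\left(v \right)} = -5 - 142 = -147$)
$\frac{P{\left(-122 \right)}}{H{\left(108 \right)}} = \frac{\frac{1}{-122} \left(14 - 122\right)}{-147} = \left(- \frac{1}{122}\right) \left(-108\right) \left(- \frac{1}{147}\right) = \frac{54}{61} \left(- \frac{1}{147}\right) = - \frac{18}{2989}$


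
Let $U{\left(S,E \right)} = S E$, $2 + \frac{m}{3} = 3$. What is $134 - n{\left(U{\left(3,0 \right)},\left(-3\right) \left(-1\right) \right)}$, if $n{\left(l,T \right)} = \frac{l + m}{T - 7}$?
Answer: $\frac{539}{4} \approx 134.75$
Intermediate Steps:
$m = 3$ ($m = -6 + 3 \cdot 3 = -6 + 9 = 3$)
$U{\left(S,E \right)} = E S$
$n{\left(l,T \right)} = \frac{3 + l}{-7 + T}$ ($n{\left(l,T \right)} = \frac{l + 3}{T - 7} = \frac{3 + l}{-7 + T}$)
$134 - n{\left(U{\left(3,0 \right)},\left(-3\right) \left(-1\right) \right)} = 134 - \frac{3 + 0 \cdot 3}{-7 - -3} = 134 - \frac{3 + 0}{-7 + 3} = 134 - \frac{1}{-4} \cdot 3 = 134 - \left(- \frac{1}{4}\right) 3 = 134 - - \frac{3}{4} = 134 + \frac{3}{4} = \frac{539}{4}$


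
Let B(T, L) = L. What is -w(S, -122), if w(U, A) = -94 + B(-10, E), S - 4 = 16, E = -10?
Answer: 104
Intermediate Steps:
S = 20 (S = 4 + 16 = 20)
w(U, A) = -104 (w(U, A) = -94 - 10 = -104)
-w(S, -122) = -1*(-104) = 104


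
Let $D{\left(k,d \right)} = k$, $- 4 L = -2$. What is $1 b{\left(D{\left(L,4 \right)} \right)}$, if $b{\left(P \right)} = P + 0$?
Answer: $\frac{1}{2} \approx 0.5$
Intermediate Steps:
$L = \frac{1}{2}$ ($L = \left(- \frac{1}{4}\right) \left(-2\right) = \frac{1}{2} \approx 0.5$)
$b{\left(P \right)} = P$
$1 b{\left(D{\left(L,4 \right)} \right)} = 1 \cdot \frac{1}{2} = \frac{1}{2}$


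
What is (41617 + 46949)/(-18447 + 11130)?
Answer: -29522/2439 ≈ -12.104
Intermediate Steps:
(41617 + 46949)/(-18447 + 11130) = 88566/(-7317) = 88566*(-1/7317) = -29522/2439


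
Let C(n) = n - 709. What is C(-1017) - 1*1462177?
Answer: -1463903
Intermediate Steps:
C(n) = -709 + n
C(-1017) - 1*1462177 = (-709 - 1017) - 1*1462177 = -1726 - 1462177 = -1463903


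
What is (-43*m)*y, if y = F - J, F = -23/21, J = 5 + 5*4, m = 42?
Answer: 47128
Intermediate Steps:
J = 25 (J = 5 + 20 = 25)
F = -23/21 (F = -23*1/21 = -23/21 ≈ -1.0952)
y = -548/21 (y = -23/21 - 1*25 = -23/21 - 25 = -548/21 ≈ -26.095)
(-43*m)*y = -43*42*(-548/21) = -1806*(-548/21) = 47128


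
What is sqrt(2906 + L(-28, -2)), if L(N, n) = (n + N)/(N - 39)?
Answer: 2*sqrt(3261761)/67 ≈ 53.911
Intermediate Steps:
L(N, n) = (N + n)/(-39 + N)
sqrt(2906 + L(-28, -2)) = sqrt(2906 + (-28 - 2)/(-39 - 28)) = sqrt(2906 - 30/(-67)) = sqrt(2906 - 1/67*(-30)) = sqrt(2906 + 30/67) = sqrt(194732/67) = 2*sqrt(3261761)/67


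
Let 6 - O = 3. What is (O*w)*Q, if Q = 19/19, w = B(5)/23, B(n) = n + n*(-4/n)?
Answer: 3/23 ≈ 0.13043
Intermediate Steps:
O = 3 (O = 6 - 1*3 = 6 - 3 = 3)
B(n) = -4 + n (B(n) = n - 4 = -4 + n)
w = 1/23 (w = (-4 + 5)/23 = 1*(1/23) = 1/23 ≈ 0.043478)
Q = 1 (Q = 19*(1/19) = 1)
(O*w)*Q = (3*(1/23))*1 = (3/23)*1 = 3/23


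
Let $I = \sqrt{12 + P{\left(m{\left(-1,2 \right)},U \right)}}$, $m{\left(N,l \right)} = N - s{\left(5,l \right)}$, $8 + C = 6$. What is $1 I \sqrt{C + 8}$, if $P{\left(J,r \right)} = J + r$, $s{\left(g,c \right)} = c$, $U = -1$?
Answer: $4 \sqrt{3} \approx 6.9282$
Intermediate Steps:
$C = -2$ ($C = -8 + 6 = -2$)
$m{\left(N,l \right)} = N - l$
$I = 2 \sqrt{2}$ ($I = \sqrt{12 - 4} = \sqrt{8} = 2 \sqrt{2} \approx 2.8284$)
$1 I \sqrt{C + 8} = 1 \cdot 2 \sqrt{2} \sqrt{-2 + 8} = 2 \sqrt{2} \sqrt{6} = 4 \sqrt{3}$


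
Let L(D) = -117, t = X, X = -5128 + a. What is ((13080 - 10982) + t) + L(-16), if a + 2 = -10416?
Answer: -13565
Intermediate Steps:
a = -10418 (a = -2 - 10416 = -10418)
X = -15546 (X = -5128 - 10418 = -15546)
t = -15546
((13080 - 10982) + t) + L(-16) = ((13080 - 10982) - 15546) - 117 = (2098 - 15546) - 117 = -13448 - 117 = -13565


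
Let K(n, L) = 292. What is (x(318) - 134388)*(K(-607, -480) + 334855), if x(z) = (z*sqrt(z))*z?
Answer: -45039735036 + 33891405228*sqrt(318) ≈ 5.5933e+11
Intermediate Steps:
x(z) = z**(5/2) (x(z) = z**(3/2)*z = z**(5/2))
(x(318) - 134388)*(K(-607, -480) + 334855) = (318**(5/2) - 134388)*(292 + 334855) = (101124*sqrt(318) - 134388)*335147 = (-134388 + 101124*sqrt(318))*335147 = -45039735036 + 33891405228*sqrt(318)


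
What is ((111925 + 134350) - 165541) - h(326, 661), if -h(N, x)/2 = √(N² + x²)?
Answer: 80734 + 2*√543197 ≈ 82208.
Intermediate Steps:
h(N, x) = -2*√(N² + x²)
((111925 + 134350) - 165541) - h(326, 661) = ((111925 + 134350) - 165541) - (-2)*√(326² + 661²) = (246275 - 165541) - (-2)*√(106276 + 436921) = 80734 - (-2)*√543197 = 80734 + 2*√543197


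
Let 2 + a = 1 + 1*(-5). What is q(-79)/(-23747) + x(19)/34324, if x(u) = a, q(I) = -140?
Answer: 2331439/407546014 ≈ 0.0057207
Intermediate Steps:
a = -6 (a = -2 + (1 + 1*(-5)) = -2 + (1 - 5) = -2 - 4 = -6)
x(u) = -6
q(-79)/(-23747) + x(19)/34324 = -140/(-23747) - 6/34324 = -140*(-1/23747) - 6*1/34324 = 140/23747 - 3/17162 = 2331439/407546014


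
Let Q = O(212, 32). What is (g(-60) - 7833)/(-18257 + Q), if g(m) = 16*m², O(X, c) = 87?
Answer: -49767/18170 ≈ -2.7390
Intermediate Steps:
Q = 87
(g(-60) - 7833)/(-18257 + Q) = (16*(-60)² - 7833)/(-18257 + 87) = (16*3600 - 7833)/(-18170) = (57600 - 7833)*(-1/18170) = 49767*(-1/18170) = -49767/18170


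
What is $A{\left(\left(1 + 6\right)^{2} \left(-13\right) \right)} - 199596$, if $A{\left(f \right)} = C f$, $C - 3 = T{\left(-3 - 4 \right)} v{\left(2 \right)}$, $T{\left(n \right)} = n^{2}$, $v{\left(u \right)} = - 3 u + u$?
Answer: $-76655$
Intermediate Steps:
$v{\left(u \right)} = - 2 u$
$C = -193$ ($C = 3 + \left(-3 - 4\right)^{2} \left(\left(-2\right) 2\right) = 3 + \left(-7\right)^{2} \left(-4\right) = 3 + 49 \left(-4\right) = 3 - 196 = -193$)
$A{\left(f \right)} = - 193 f$
$A{\left(\left(1 + 6\right)^{2} \left(-13\right) \right)} - 199596 = - 193 \left(1 + 6\right)^{2} \left(-13\right) - 199596 = - 193 \cdot 7^{2} \left(-13\right) - 199596 = - 193 \cdot 49 \left(-13\right) - 199596 = \left(-193\right) \left(-637\right) - 199596 = 122941 - 199596 = -76655$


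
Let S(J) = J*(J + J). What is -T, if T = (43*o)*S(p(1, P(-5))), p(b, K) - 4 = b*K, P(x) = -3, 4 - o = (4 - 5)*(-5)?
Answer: 86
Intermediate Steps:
o = -1 (o = 4 - (4 - 5)*(-5) = 4 - (-1)*(-5) = 4 - 1*5 = 4 - 5 = -1)
p(b, K) = 4 + K*b (p(b, K) = 4 + b*K = 4 + K*b)
S(J) = 2*J**2 (S(J) = J*(2*J) = 2*J**2)
T = -86 (T = (43*(-1))*(2*(4 - 3*1)**2) = -86*(4 - 3)**2 = -86*1**2 = -86 ≈ -86.000)
-T = -1*(-86) = 86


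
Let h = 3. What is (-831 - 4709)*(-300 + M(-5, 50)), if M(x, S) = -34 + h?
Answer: 1833740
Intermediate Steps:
M(x, S) = -31 (M(x, S) = -34 + 3 = -31)
(-831 - 4709)*(-300 + M(-5, 50)) = (-831 - 4709)*(-300 - 31) = -5540*(-331) = 1833740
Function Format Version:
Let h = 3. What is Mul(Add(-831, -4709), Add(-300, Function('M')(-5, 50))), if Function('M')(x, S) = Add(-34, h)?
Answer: 1833740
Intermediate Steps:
Function('M')(x, S) = -31 (Function('M')(x, S) = Add(-34, 3) = -31)
Mul(Add(-831, -4709), Add(-300, Function('M')(-5, 50))) = Mul(Add(-831, -4709), Add(-300, -31)) = Mul(-5540, -331) = 1833740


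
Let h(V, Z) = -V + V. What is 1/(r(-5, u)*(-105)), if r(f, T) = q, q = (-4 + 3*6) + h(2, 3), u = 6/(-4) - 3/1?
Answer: -1/1470 ≈ -0.00068027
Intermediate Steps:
h(V, Z) = 0
u = -9/2 (u = 6*(-1/4) - 3*1 = -3/2 - 3 = -9/2 ≈ -4.5000)
q = 14 (q = (-4 + 3*6) + 0 = (-4 + 18) + 0 = 14 + 0 = 14)
r(f, T) = 14
1/(r(-5, u)*(-105)) = 1/(14*(-105)) = 1/(-1470) = -1/1470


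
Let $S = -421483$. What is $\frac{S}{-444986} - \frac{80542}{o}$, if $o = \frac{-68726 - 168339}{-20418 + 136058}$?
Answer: $\frac{828928947238215}{21098121218} \approx 39289.0$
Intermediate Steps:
$o = - \frac{47413}{23128}$ ($o = - \frac{237065}{115640} = \left(-237065\right) \frac{1}{115640} = - \frac{47413}{23128} \approx -2.05$)
$\frac{S}{-444986} - \frac{80542}{o} = - \frac{421483}{-444986} - \frac{80542}{- \frac{47413}{23128}} = \left(-421483\right) \left(- \frac{1}{444986}\right) - - \frac{1862775376}{47413} = \frac{421483}{444986} + \frac{1862775376}{47413} = \frac{828928947238215}{21098121218}$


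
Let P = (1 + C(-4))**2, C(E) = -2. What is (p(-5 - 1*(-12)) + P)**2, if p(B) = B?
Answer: 64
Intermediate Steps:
P = 1 (P = (1 - 2)**2 = (-1)**2 = 1)
(p(-5 - 1*(-12)) + P)**2 = ((-5 - 1*(-12)) + 1)**2 = ((-5 + 12) + 1)**2 = (7 + 1)**2 = 8**2 = 64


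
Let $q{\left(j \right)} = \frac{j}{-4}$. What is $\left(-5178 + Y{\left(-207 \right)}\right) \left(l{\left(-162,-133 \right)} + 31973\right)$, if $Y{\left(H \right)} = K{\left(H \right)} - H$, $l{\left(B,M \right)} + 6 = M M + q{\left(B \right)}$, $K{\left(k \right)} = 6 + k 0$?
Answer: $- \frac{493486245}{2} \approx -2.4674 \cdot 10^{8}$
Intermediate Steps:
$K{\left(k \right)} = 6$ ($K{\left(k \right)} = 6 + 0 = 6$)
$q{\left(j \right)} = - \frac{j}{4}$ ($q{\left(j \right)} = j \left(- \frac{1}{4}\right) = - \frac{j}{4}$)
$l{\left(B,M \right)} = -6 + M^{2} - \frac{B}{4}$ ($l{\left(B,M \right)} = -6 - \left(\frac{B}{4} - M M\right) = -6 - \left(- M^{2} + \frac{B}{4}\right) = -6 + M^{2} - \frac{B}{4}$)
$Y{\left(H \right)} = 6 - H$
$\left(-5178 + Y{\left(-207 \right)}\right) \left(l{\left(-162,-133 \right)} + 31973\right) = \left(-5178 + \left(6 - -207\right)\right) \left(\left(-6 + \left(-133\right)^{2} - - \frac{81}{2}\right) + 31973\right) = \left(-5178 + \left(6 + 207\right)\right) \left(\left(-6 + 17689 + \frac{81}{2}\right) + 31973\right) = \left(-5178 + 213\right) \left(\frac{35447}{2} + 31973\right) = \left(-4965\right) \frac{99393}{2} = - \frac{493486245}{2}$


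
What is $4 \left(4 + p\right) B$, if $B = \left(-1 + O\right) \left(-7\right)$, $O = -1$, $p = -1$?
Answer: $168$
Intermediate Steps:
$B = 14$ ($B = \left(-1 - 1\right) \left(-7\right) = \left(-2\right) \left(-7\right) = 14$)
$4 \left(4 + p\right) B = 4 \left(4 - 1\right) 14 = 4 \cdot 3 \cdot 14 = 12 \cdot 14 = 168$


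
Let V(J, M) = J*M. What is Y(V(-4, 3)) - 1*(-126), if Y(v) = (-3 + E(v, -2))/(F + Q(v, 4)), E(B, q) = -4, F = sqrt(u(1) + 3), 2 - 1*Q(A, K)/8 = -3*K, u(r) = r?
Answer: 14357/114 ≈ 125.94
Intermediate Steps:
Q(A, K) = 16 + 24*K (Q(A, K) = 16 - (-24)*K = 16 + 24*K)
F = 2 (F = sqrt(1 + 3) = sqrt(4) = 2)
Y(v) = -7/114 (Y(v) = (-3 - 4)/(2 + (16 + 24*4)) = -7/(2 + (16 + 96)) = -7/(2 + 112) = -7/114)
Y(V(-4, 3)) - 1*(-126) = -7/114 - 1*(-126) = -7/114 + 126 = 14357/114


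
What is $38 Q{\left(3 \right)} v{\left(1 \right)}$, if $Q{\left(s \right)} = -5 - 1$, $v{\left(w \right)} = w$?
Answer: $-228$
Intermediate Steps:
$Q{\left(s \right)} = -6$
$38 Q{\left(3 \right)} v{\left(1 \right)} = 38 \left(-6\right) 1 = \left(-228\right) 1 = -228$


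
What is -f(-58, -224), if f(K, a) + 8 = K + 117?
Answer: -51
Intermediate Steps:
f(K, a) = 109 + K (f(K, a) = -8 + (K + 117) = -8 + (117 + K) = 109 + K)
-f(-58, -224) = -(109 - 58) = -1*51 = -51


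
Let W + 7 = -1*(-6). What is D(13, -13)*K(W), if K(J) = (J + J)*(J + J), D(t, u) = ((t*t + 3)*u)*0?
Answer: 0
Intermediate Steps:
D(t, u) = 0 (D(t, u) = ((t² + 3)*u)*0 = ((3 + t²)*u)*0 = (u*(3 + t²))*0 = 0)
W = -1 (W = -7 - 1*(-6) = -7 + 6 = -1)
K(J) = 4*J² (K(J) = (2*J)*(2*J) = 4*J²)
D(13, -13)*K(W) = 0*(4*(-1)²) = 0*(4*1) = 0*4 = 0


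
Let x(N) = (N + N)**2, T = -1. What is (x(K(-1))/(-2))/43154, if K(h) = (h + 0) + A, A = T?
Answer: -4/21577 ≈ -0.00018538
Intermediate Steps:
A = -1
K(h) = -1 + h (K(h) = (h + 0) - 1 = h - 1 = -1 + h)
x(N) = 4*N**2 (x(N) = (2*N)**2 = 4*N**2)
(x(K(-1))/(-2))/43154 = ((4*(-1 - 1)**2)/(-2))/43154 = -2*(-2)**2*(1/43154) = -2*4*(1/43154) = -1/2*16*(1/43154) = -8*1/43154 = -4/21577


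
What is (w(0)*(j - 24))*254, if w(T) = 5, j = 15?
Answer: -11430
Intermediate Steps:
(w(0)*(j - 24))*254 = (5*(15 - 24))*254 = (5*(-9))*254 = -45*254 = -11430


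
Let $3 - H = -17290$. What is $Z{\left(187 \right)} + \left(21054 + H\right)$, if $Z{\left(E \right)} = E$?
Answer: $38534$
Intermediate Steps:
$H = 17293$ ($H = 3 - -17290 = 3 + 17290 = 17293$)
$Z{\left(187 \right)} + \left(21054 + H\right) = 187 + \left(21054 + 17293\right) = 187 + 38347 = 38534$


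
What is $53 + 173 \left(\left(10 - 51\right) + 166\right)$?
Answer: $21678$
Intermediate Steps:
$53 + 173 \left(\left(10 - 51\right) + 166\right) = 53 + 173 \left(-41 + 166\right) = 53 + 173 \cdot 125 = 53 + 21625 = 21678$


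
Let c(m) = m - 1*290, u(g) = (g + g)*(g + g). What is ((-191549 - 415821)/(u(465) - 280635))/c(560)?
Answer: -60737/15775155 ≈ -0.0038502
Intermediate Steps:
u(g) = 4*g² (u(g) = (2*g)*(2*g) = 4*g²)
c(m) = -290 + m (c(m) = m - 290 = -290 + m)
((-191549 - 415821)/(u(465) - 280635))/c(560) = ((-191549 - 415821)/(4*465² - 280635))/(-290 + 560) = -607370/(4*216225 - 280635)/270 = -607370/(864900 - 280635)*(1/270) = -607370/584265*(1/270) = -607370*1/584265*(1/270) = -121474/116853*1/270 = -60737/15775155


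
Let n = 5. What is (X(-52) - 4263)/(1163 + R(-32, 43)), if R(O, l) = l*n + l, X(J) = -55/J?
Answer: -221621/73892 ≈ -2.9993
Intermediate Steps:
R(O, l) = 6*l (R(O, l) = l*5 + l = 5*l + l = 6*l)
(X(-52) - 4263)/(1163 + R(-32, 43)) = (-55/(-52) - 4263)/(1163 + 6*43) = (-55*(-1/52) - 4263)/(1163 + 258) = (55/52 - 4263)/1421 = -221621/52*1/1421 = -221621/73892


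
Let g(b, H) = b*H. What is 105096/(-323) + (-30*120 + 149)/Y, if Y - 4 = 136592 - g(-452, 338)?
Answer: -30412954385/93467156 ≈ -325.39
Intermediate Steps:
g(b, H) = H*b
Y = 289372 (Y = 4 + (136592 - 338*(-452)) = 4 + (136592 - 1*(-152776)) = 4 + (136592 + 152776) = 4 + 289368 = 289372)
105096/(-323) + (-30*120 + 149)/Y = 105096/(-323) + (-30*120 + 149)/289372 = 105096*(-1/323) + (-3600 + 149)*(1/289372) = -105096/323 - 3451*1/289372 = -105096/323 - 3451/289372 = -30412954385/93467156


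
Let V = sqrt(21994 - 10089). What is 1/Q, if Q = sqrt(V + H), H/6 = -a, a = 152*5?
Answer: -I/sqrt(4560 - sqrt(11905)) ≈ -0.014989*I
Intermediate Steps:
a = 760
V = sqrt(11905) ≈ 109.11
H = -4560 (H = 6*(-1*760) = 6*(-760) = -4560)
Q = sqrt(-4560 + sqrt(11905)) (Q = sqrt(sqrt(11905) - 4560) = sqrt(-4560 + sqrt(11905)) ≈ 66.715*I)
1/Q = 1/(sqrt(-4560 + sqrt(11905))) = 1/sqrt(-4560 + sqrt(11905))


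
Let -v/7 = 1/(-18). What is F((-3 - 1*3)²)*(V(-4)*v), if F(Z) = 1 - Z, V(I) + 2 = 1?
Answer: 245/18 ≈ 13.611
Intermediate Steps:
V(I) = -1 (V(I) = -2 + 1 = -1)
v = 7/18 (v = -7/(-18) = -7*(-1/18) = 7/18 ≈ 0.38889)
F((-3 - 1*3)²)*(V(-4)*v) = (1 - (-3 - 1*3)²)*(-1*7/18) = (1 - (-3 - 3)²)*(-7/18) = (1 - 1*(-6)²)*(-7/18) = (1 - 1*36)*(-7/18) = (1 - 36)*(-7/18) = -35*(-7/18) = 245/18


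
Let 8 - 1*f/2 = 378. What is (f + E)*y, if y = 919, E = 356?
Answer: -352896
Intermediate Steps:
f = -740 (f = 16 - 2*378 = 16 - 756 = -740)
(f + E)*y = (-740 + 356)*919 = -384*919 = -352896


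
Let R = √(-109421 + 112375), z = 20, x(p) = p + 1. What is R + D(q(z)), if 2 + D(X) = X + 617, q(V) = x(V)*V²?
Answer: 9015 + √2954 ≈ 9069.3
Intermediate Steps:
x(p) = 1 + p
q(V) = V²*(1 + V) (q(V) = (1 + V)*V² = V²*(1 + V))
D(X) = 615 + X (D(X) = -2 + (X + 617) = -2 + (617 + X) = 615 + X)
R = √2954 ≈ 54.351
R + D(q(z)) = √2954 + (615 + 20²*(1 + 20)) = √2954 + (615 + 400*21) = √2954 + (615 + 8400) = √2954 + 9015 = 9015 + √2954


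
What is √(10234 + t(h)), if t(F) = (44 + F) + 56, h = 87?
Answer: √10421 ≈ 102.08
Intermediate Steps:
t(F) = 100 + F
√(10234 + t(h)) = √(10234 + (100 + 87)) = √(10234 + 187) = √10421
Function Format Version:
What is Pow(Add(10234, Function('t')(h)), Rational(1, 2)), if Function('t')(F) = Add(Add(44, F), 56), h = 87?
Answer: Pow(10421, Rational(1, 2)) ≈ 102.08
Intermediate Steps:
Function('t')(F) = Add(100, F)
Pow(Add(10234, Function('t')(h)), Rational(1, 2)) = Pow(Add(10234, Add(100, 87)), Rational(1, 2)) = Pow(Add(10234, 187), Rational(1, 2)) = Pow(10421, Rational(1, 2))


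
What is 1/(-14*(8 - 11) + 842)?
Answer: 1/884 ≈ 0.0011312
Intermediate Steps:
1/(-14*(8 - 11) + 842) = 1/(-14*(-3) + 842) = 1/(42 + 842) = 1/884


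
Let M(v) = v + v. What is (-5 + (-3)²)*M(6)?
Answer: 48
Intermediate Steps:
M(v) = 2*v
(-5 + (-3)²)*M(6) = (-5 + (-3)²)*(2*6) = (-5 + 9)*12 = 4*12 = 48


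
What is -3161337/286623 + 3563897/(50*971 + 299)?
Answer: 32113581434/518564701 ≈ 61.928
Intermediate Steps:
-3161337/286623 + 3563897/(50*971 + 299) = -3161337*1/286623 + 3563897/(48550 + 299) = -1053779/95541 + 3563897/48849 = 32113581434/518564701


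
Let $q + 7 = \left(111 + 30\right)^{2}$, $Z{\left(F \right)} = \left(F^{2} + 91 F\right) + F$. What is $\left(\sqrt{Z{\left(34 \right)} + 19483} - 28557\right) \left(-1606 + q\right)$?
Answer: $-521679276 + 18268 \sqrt{23767} \approx -5.1886 \cdot 10^{8}$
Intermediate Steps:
$Z{\left(F \right)} = F^{2} + 92 F$
$q = 19874$ ($q = -7 + \left(111 + 30\right)^{2} = -7 + 141^{2} = -7 + 19881 = 19874$)
$\left(\sqrt{Z{\left(34 \right)} + 19483} - 28557\right) \left(-1606 + q\right) = \left(\sqrt{34 \left(92 + 34\right) + 19483} - 28557\right) \left(-1606 + 19874\right) = \left(\sqrt{34 \cdot 126 + 19483} - 28557\right) 18268 = \left(\sqrt{4284 + 19483} - 28557\right) 18268 = \left(\sqrt{23767} - 28557\right) 18268 = \left(-28557 + \sqrt{23767}\right) 18268 = -521679276 + 18268 \sqrt{23767}$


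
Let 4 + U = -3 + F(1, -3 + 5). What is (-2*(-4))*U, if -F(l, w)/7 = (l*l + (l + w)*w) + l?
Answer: -504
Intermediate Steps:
F(l, w) = -7*l - 7*l² - 7*w*(l + w) (F(l, w) = -7*((l*l + (l + w)*w) + l) = -7*((l² + w*(l + w)) + l) = -7*(l + l² + w*(l + w)) = -7*l - 7*l² - 7*w*(l + w))
U = -63 (U = -4 + (-3 + (-7*1 - 7*1² - 7*(-3 + 5)² - 7*1*(-3 + 5))) = -4 + (-3 + (-7 - 7*1 - 7*2² - 7*1*2)) = -4 + (-3 + (-7 - 7 - 7*4 - 14)) = -4 + (-3 + (-7 - 7 - 28 - 14)) = -4 + (-3 - 56) = -4 - 59 = -63)
(-2*(-4))*U = -2*(-4)*(-63) = 8*(-63) = -504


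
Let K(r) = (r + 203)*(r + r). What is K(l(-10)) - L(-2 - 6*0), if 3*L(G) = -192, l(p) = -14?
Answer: -5228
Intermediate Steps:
K(r) = 2*r*(203 + r) (K(r) = (203 + r)*(2*r) = 2*r*(203 + r))
L(G) = -64 (L(G) = (⅓)*(-192) = -64)
K(l(-10)) - L(-2 - 6*0) = 2*(-14)*(203 - 14) - 1*(-64) = 2*(-14)*189 + 64 = -5292 + 64 = -5228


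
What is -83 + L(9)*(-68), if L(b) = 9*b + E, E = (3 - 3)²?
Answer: -5591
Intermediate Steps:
E = 0 (E = 0² = 0)
L(b) = 9*b (L(b) = 9*b + 0 = 9*b)
-83 + L(9)*(-68) = -83 + (9*9)*(-68) = -83 + 81*(-68) = -83 - 5508 = -5591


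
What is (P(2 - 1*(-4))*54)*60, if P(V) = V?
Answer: 19440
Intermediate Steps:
(P(2 - 1*(-4))*54)*60 = ((2 - 1*(-4))*54)*60 = ((2 + 4)*54)*60 = (6*54)*60 = 324*60 = 19440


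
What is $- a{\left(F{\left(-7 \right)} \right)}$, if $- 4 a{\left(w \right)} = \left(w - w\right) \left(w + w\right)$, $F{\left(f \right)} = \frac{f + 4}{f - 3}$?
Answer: $0$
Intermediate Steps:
$F{\left(f \right)} = \frac{4 + f}{-3 + f}$
$a{\left(w \right)} = 0$ ($a{\left(w \right)} = - \frac{\left(w - w\right) \left(w + w\right)}{4} = - \frac{0 \cdot 2 w}{4} = \left(- \frac{1}{4}\right) 0 = 0$)
$- a{\left(F{\left(-7 \right)} \right)} = \left(-1\right) 0 = 0$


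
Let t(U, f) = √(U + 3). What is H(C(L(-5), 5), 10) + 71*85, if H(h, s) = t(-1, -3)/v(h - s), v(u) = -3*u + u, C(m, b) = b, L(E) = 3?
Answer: 6035 + √2/10 ≈ 6035.1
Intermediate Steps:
t(U, f) = √(3 + U)
v(u) = -2*u
H(h, s) = √2/(-2*h + 2*s) (H(h, s) = √(3 - 1)/((-2*(h - s))) = √2/(-2*h + 2*s))
H(C(L(-5), 5), 10) + 71*85 = √2/(2*(10 - 1*5)) + 71*85 = √2/(2*(10 - 5)) + 6035 = (½)*√2/5 + 6035 = (½)*√2*(⅕) + 6035 = √2/10 + 6035 = 6035 + √2/10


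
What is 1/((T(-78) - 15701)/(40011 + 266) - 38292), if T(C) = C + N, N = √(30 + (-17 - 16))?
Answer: -62119324357651/2378697504296891572 - 40277*I*√3/2378697504296891572 ≈ -2.6115e-5 - 2.9328e-14*I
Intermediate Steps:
N = I*√3 (N = √(30 - 33) = √(-3) = I*√3 ≈ 1.732*I)
T(C) = C + I*√3
1/((T(-78) - 15701)/(40011 + 266) - 38292) = 1/(((-78 + I*√3) - 15701)/(40011 + 266) - 38292) = 1/((-15779 + I*√3)/40277 - 38292) = 1/((-15779 + I*√3)*(1/40277) - 38292) = 1/((-15779/40277 + I*√3/40277) - 38292) = 1/(-1542302663/40277 + I*√3/40277)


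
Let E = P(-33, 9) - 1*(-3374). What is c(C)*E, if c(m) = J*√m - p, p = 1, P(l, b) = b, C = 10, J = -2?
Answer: -3383 - 6766*√10 ≈ -24779.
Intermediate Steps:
E = 3383 (E = 9 - 1*(-3374) = 9 + 3374 = 3383)
c(m) = -1 - 2*√m (c(m) = -2*√m - 1*1 = -2*√m - 1 = -1 - 2*√m)
c(C)*E = (-1 - 2*√10)*3383 = -3383 - 6766*√10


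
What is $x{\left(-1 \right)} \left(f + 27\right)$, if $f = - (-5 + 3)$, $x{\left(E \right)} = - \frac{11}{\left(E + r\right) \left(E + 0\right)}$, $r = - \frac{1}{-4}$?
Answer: $- \frac{1276}{3} \approx -425.33$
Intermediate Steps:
$r = \frac{1}{4}$ ($r = \left(-1\right) \left(- \frac{1}{4}\right) = \frac{1}{4} \approx 0.25$)
$x{\left(E \right)} = - \frac{11}{E \left(\frac{1}{4} + E\right)}$ ($x{\left(E \right)} = - \frac{11}{\left(E + \frac{1}{4}\right) \left(E + 0\right)} = - \frac{11}{\left(\frac{1}{4} + E\right) E} = - \frac{11}{E \left(\frac{1}{4} + E\right)}$)
$f = 2$ ($f = \left(-1\right) \left(-2\right) = 2$)
$x{\left(-1 \right)} \left(f + 27\right) = - \frac{44}{\left(-1\right) \left(1 + 4 \left(-1\right)\right)} \left(2 + 27\right) = \left(-44\right) \left(-1\right) \frac{1}{1 - 4} \cdot 29 = \left(-44\right) \left(-1\right) \frac{1}{-3} \cdot 29 = \left(-44\right) \left(-1\right) \left(- \frac{1}{3}\right) 29 = \left(- \frac{44}{3}\right) 29 = - \frac{1276}{3}$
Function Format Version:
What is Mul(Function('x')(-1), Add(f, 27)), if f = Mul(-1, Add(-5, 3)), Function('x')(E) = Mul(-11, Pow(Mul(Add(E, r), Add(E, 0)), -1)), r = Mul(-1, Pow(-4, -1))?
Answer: Rational(-1276, 3) ≈ -425.33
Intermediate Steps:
r = Rational(1, 4) (r = Mul(-1, Rational(-1, 4)) = Rational(1, 4) ≈ 0.25000)
Function('x')(E) = Mul(-11, Pow(E, -1), Pow(Add(Rational(1, 4), E), -1)) (Function('x')(E) = Mul(-11, Pow(Mul(Add(E, Rational(1, 4)), Add(E, 0)), -1)) = Mul(-11, Pow(Mul(Add(Rational(1, 4), E), E), -1)) = Mul(-11, Pow(Mul(E, Add(Rational(1, 4), E)), -1)) = Mul(-11, Mul(Pow(E, -1), Pow(Add(Rational(1, 4), E), -1))) = Mul(-11, Pow(E, -1), Pow(Add(Rational(1, 4), E), -1)))
f = 2 (f = Mul(-1, -2) = 2)
Mul(Function('x')(-1), Add(f, 27)) = Mul(Mul(-44, Pow(-1, -1), Pow(Add(1, Mul(4, -1)), -1)), Add(2, 27)) = Mul(Mul(-44, -1, Pow(Add(1, -4), -1)), 29) = Mul(Mul(-44, -1, Pow(-3, -1)), 29) = Mul(Mul(-44, -1, Rational(-1, 3)), 29) = Mul(Rational(-44, 3), 29) = Rational(-1276, 3)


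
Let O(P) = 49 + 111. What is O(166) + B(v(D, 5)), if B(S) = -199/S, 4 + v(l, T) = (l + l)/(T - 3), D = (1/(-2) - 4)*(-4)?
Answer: 2041/14 ≈ 145.79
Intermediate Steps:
O(P) = 160
D = 18 (D = (-½ - 4)*(-4) = -9/2*(-4) = 18)
v(l, T) = -4 + 2*l/(-3 + T) (v(l, T) = -4 + (l + l)/(T - 3) = -4 + (2*l)/(-3 + T) = -4 + 2*l/(-3 + T))
O(166) + B(v(D, 5)) = 160 - 199*(-3 + 5)/(2*(6 + 18 - 2*5)) = 160 - 199/(6 + 18 - 10) = 160 - 199/(2*(½)*14) = 160 - 199/14 = 2041/14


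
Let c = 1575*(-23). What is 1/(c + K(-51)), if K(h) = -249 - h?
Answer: -1/36423 ≈ -2.7455e-5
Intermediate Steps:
c = -36225
1/(c + K(-51)) = 1/(-36225 + (-249 - 1*(-51))) = 1/(-36225 + (-249 + 51)) = 1/(-36225 - 198) = 1/(-36423) = -1/36423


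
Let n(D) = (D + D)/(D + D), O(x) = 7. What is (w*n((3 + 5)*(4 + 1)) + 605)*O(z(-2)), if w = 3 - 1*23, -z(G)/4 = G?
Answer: 4095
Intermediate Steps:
z(G) = -4*G
w = -20 (w = 3 - 23 = -20)
n(D) = 1 (n(D) = (2*D)/((2*D)) = (2*D)*(1/(2*D)) = 1)
(w*n((3 + 5)*(4 + 1)) + 605)*O(z(-2)) = (-20*1 + 605)*7 = (-20 + 605)*7 = 585*7 = 4095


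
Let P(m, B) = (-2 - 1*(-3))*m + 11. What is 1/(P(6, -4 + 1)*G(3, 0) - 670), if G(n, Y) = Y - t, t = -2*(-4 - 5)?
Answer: -1/976 ≈ -0.0010246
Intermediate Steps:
t = 18 (t = -2*(-9) = 18)
P(m, B) = 11 + m (P(m, B) = (-2 + 3)*m + 11 = 1*m + 11 = m + 11 = 11 + m)
G(n, Y) = -18 + Y (G(n, Y) = Y - 1*18 = Y - 18 = -18 + Y)
1/(P(6, -4 + 1)*G(3, 0) - 670) = 1/((11 + 6)*(-18 + 0) - 670) = 1/(17*(-18) - 670) = 1/(-306 - 670) = 1/(-976) = -1/976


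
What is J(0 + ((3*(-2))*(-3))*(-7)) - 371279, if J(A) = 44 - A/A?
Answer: -371236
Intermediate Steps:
J(A) = 43 (J(A) = 44 - 1*1 = 44 - 1 = 43)
J(0 + ((3*(-2))*(-3))*(-7)) - 371279 = 43 - 371279 = -371236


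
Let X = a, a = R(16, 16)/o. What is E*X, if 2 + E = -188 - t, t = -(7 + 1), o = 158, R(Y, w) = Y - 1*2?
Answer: -1274/79 ≈ -16.127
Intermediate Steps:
R(Y, w) = -2 + Y (R(Y, w) = Y - 2 = -2 + Y)
t = -8 (t = -1*8 = -8)
a = 7/79 (a = (-2 + 16)/158 = 14*(1/158) = 7/79 ≈ 0.088608)
X = 7/79 ≈ 0.088608
E = -182 (E = -2 + (-188 - 1*(-8)) = -2 + (-188 + 8) = -2 - 180 = -182)
E*X = -182*7/79 = -1274/79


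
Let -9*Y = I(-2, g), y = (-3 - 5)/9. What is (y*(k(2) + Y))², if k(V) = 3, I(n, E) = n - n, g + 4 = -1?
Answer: 64/9 ≈ 7.1111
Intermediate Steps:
g = -5 (g = -4 - 1 = -5)
I(n, E) = 0
y = -8/9 (y = -8*⅑ = -8/9 ≈ -0.88889)
Y = 0 (Y = -⅑*0 = 0)
(y*(k(2) + Y))² = (-8*(3 + 0)/9)² = (-8/9*3)² = (-8/3)² = 64/9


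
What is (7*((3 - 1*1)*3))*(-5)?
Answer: -210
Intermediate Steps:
(7*((3 - 1*1)*3))*(-5) = (7*((3 - 1)*3))*(-5) = (7*(2*3))*(-5) = (7*6)*(-5) = 42*(-5) = -210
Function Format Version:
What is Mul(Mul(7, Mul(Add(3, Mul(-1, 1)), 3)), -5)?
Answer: -210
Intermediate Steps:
Mul(Mul(7, Mul(Add(3, Mul(-1, 1)), 3)), -5) = Mul(Mul(7, Mul(Add(3, -1), 3)), -5) = Mul(Mul(7, Mul(2, 3)), -5) = Mul(Mul(7, 6), -5) = Mul(42, -5) = -210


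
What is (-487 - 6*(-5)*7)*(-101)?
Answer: 27977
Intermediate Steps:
(-487 - 6*(-5)*7)*(-101) = (-487 + 30*7)*(-101) = (-487 + 210)*(-101) = -277*(-101) = 27977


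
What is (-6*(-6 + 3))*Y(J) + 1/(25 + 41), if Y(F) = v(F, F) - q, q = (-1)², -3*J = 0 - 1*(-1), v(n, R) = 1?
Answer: 1/66 ≈ 0.015152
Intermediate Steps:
J = -⅓ (J = -(0 - 1*(-1))/3 = -(0 + 1)/3 = -⅓*1 = -⅓ ≈ -0.33333)
q = 1
Y(F) = 0 (Y(F) = 1 - 1*1 = 1 - 1 = 0)
(-6*(-6 + 3))*Y(J) + 1/(25 + 41) = -6*(-6 + 3)*0 + 1/(25 + 41) = -6*(-3)*0 + 1/66 = 18*0 + 1/66 = 0 + 1/66 = 1/66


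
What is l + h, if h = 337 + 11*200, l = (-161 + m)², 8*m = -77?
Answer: 2025593/64 ≈ 31650.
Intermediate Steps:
m = -77/8 (m = (⅛)*(-77) = -77/8 ≈ -9.6250)
l = 1863225/64 (l = (-161 - 77/8)² = (-1365/8)² = 1863225/64 ≈ 29113.)
h = 2537 (h = 337 + 2200 = 2537)
l + h = 1863225/64 + 2537 = 2025593/64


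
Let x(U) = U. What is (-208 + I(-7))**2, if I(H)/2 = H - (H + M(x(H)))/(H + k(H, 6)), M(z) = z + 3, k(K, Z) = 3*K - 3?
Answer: 47665216/961 ≈ 49600.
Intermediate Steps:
k(K, Z) = -3 + 3*K
M(z) = 3 + z
I(H) = 2*H - 2*(3 + 2*H)/(-3 + 4*H) (I(H) = 2*(H - (H + (3 + H))/(H + (-3 + 3*H))) = 2*(H - (3 + 2*H)/(-3 + 4*H)) = 2*H - 2*(3 + 2*H)/(-3 + 4*H))
(-208 + I(-7))**2 = (-208 + 2*(-3 - 5*(-7) + 4*(-7)**2)/(-3 + 4*(-7)))**2 = (-208 + 2*(-3 + 35 + 4*49)/(-3 - 28))**2 = (-208 + 2*(-3 + 35 + 196)/(-31))**2 = (-208 + 2*(-1/31)*228)**2 = (-208 - 456/31)**2 = (-6904/31)**2 = 47665216/961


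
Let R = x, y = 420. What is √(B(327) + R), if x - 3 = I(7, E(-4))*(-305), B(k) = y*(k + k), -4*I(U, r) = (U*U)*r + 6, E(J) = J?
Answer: √1040782/2 ≈ 510.09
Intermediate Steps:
I(U, r) = -3/2 - r*U²/4 (I(U, r) = -((U*U)*r + 6)/4 = -(U²*r + 6)/4 = -(r*U² + 6)/4 = -(6 + r*U²)/4 = -3/2 - r*U²/4)
B(k) = 840*k (B(k) = 420*(k + k) = 420*(2*k) = 840*k)
x = -28969/2 (x = 3 + (-3/2 - ¼*(-4)*7²)*(-305) = 3 + (-3/2 - ¼*(-4)*49)*(-305) = 3 + (-3/2 + 49)*(-305) = 3 + (95/2)*(-305) = 3 - 28975/2 = -28969/2 ≈ -14485.)
R = -28969/2 ≈ -14485.
√(B(327) + R) = √(840*327 - 28969/2) = √(274680 - 28969/2) = √(520391/2) = √1040782/2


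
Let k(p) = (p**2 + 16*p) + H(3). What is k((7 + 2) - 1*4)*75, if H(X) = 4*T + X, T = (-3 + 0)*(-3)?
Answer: 10800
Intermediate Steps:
T = 9 (T = -3*(-3) = 9)
H(X) = 36 + X (H(X) = 4*9 + X = 36 + X)
k(p) = 39 + p**2 + 16*p (k(p) = (p**2 + 16*p) + (36 + 3) = (p**2 + 16*p) + 39 = 39 + p**2 + 16*p)
k((7 + 2) - 1*4)*75 = (39 + ((7 + 2) - 1*4)**2 + 16*((7 + 2) - 1*4))*75 = (39 + (9 - 4)**2 + 16*(9 - 4))*75 = (39 + 5**2 + 16*5)*75 = (39 + 25 + 80)*75 = 144*75 = 10800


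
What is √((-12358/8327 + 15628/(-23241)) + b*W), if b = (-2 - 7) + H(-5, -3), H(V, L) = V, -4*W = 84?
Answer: 4*√683151085833659223/193527807 ≈ 17.083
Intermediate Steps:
W = -21 (W = -¼*84 = -21)
b = -14 (b = (-2 - 7) - 5 = -9 - 5 = -14)
√((-12358/8327 + 15628/(-23241)) + b*W) = √((-12358/8327 + 15628/(-23241)) - 14*(-21)) = √((-12358*1/8327 + 15628*(-1/23241)) + 294) = √((-12358/8327 - 15628/23241) + 294) = √(-417346634/193527807 + 294) = √(56479828624/193527807) = 4*√683151085833659223/193527807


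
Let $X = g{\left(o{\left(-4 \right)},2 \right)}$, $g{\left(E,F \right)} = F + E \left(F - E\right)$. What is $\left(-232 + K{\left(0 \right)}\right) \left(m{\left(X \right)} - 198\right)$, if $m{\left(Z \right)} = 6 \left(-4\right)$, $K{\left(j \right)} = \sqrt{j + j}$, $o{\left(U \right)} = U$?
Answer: $51504$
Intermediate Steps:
$K{\left(j \right)} = \sqrt{2} \sqrt{j}$ ($K{\left(j \right)} = \sqrt{2 j} = \sqrt{2} \sqrt{j}$)
$X = -22$ ($X = 2 - \left(-4\right)^{2} - 8 = 2 - 16 - 8 = -22$)
$m{\left(Z \right)} = -24$
$\left(-232 + K{\left(0 \right)}\right) \left(m{\left(X \right)} - 198\right) = \left(-232 + \sqrt{2} \sqrt{0}\right) \left(-24 - 198\right) = \left(-232 + \sqrt{2} \cdot 0\right) \left(-222\right) = \left(-232 + 0\right) \left(-222\right) = \left(-232\right) \left(-222\right) = 51504$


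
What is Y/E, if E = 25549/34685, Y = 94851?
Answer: 3289906935/25549 ≈ 1.2877e+5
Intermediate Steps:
E = 25549/34685 (E = 25549*(1/34685) = 25549/34685 ≈ 0.73660)
Y/E = 94851/(25549/34685) = 94851*(34685/25549) = 3289906935/25549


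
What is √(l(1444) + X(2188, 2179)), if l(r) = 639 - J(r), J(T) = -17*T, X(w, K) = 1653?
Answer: 2*√6710 ≈ 163.83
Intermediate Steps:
l(r) = 639 + 17*r (l(r) = 639 - (-17)*r = 639 + 17*r)
√(l(1444) + X(2188, 2179)) = √((639 + 17*1444) + 1653) = √((639 + 24548) + 1653) = √(25187 + 1653) = √26840 = 2*√6710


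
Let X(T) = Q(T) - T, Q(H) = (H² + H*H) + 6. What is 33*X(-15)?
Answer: 15543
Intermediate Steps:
Q(H) = 6 + 2*H² (Q(H) = (H² + H²) + 6 = 2*H² + 6 = 6 + 2*H²)
X(T) = 6 - T + 2*T² (X(T) = (6 + 2*T²) - T = 6 - T + 2*T²)
33*X(-15) = 33*(6 - 1*(-15) + 2*(-15)²) = 33*(6 + 15 + 2*225) = 33*(6 + 15 + 450) = 33*471 = 15543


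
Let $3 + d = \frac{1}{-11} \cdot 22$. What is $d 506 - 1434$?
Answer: $-3964$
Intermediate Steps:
$d = -5$ ($d = -3 + \frac{1}{-11} \cdot 22 = -3 - 2 = -5$)
$d 506 - 1434 = \left(-5\right) 506 - 1434 = -2530 - 1434 = -3964$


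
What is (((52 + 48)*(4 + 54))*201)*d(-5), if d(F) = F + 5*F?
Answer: -34974000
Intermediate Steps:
d(F) = 6*F
(((52 + 48)*(4 + 54))*201)*d(-5) = (((52 + 48)*(4 + 54))*201)*(6*(-5)) = ((100*58)*201)*(-30) = (5800*201)*(-30) = 1165800*(-30) = -34974000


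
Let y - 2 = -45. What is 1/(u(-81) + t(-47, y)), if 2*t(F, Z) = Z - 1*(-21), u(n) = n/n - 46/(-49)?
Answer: -49/444 ≈ -0.11036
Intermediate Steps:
y = -43 (y = 2 - 45 = -43)
u(n) = 95/49 (u(n) = 1 - 46*(-1/49) = 1 + 46/49 = 95/49)
t(F, Z) = 21/2 + Z/2 (t(F, Z) = (Z - 1*(-21))/2 = (Z + 21)/2 = (21 + Z)/2 = 21/2 + Z/2)
1/(u(-81) + t(-47, y)) = 1/(95/49 + (21/2 + (1/2)*(-43))) = 1/(95/49 + (21/2 - 43/2)) = 1/(95/49 - 11) = 1/(-444/49) = -49/444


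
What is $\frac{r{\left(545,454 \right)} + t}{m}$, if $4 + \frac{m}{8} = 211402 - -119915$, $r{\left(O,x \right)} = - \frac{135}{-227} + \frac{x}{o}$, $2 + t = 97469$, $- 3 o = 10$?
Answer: $\frac{110471133}{3008322040} \approx 0.036722$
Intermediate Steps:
$o = - \frac{10}{3}$ ($o = \left(- \frac{1}{3}\right) 10 = - \frac{10}{3} \approx -3.3333$)
$t = 97467$ ($t = -2 + 97469 = 97467$)
$r{\left(O,x \right)} = \frac{135}{227} - \frac{3 x}{10}$ ($r{\left(O,x \right)} = - \frac{135}{-227} + \frac{x}{- \frac{10}{3}} = \left(-135\right) \left(- \frac{1}{227}\right) + x \left(- \frac{3}{10}\right) = \frac{135}{227} - \frac{3 x}{10}$)
$m = 2650504$ ($m = -32 + 8 \left(211402 - -119915\right) = -32 + 8 \left(211402 + 119915\right) = -32 + 8 \cdot 331317 = -32 + 2650536 = 2650504$)
$\frac{r{\left(545,454 \right)} + t}{m} = \frac{\left(\frac{135}{227} - \frac{681}{5}\right) + 97467}{2650504} = \left(\left(\frac{135}{227} - \frac{681}{5}\right) + 97467\right) \frac{1}{2650504} = \left(- \frac{153912}{1135} + 97467\right) \frac{1}{2650504} = \frac{110471133}{1135} \cdot \frac{1}{2650504} = \frac{110471133}{3008322040}$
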